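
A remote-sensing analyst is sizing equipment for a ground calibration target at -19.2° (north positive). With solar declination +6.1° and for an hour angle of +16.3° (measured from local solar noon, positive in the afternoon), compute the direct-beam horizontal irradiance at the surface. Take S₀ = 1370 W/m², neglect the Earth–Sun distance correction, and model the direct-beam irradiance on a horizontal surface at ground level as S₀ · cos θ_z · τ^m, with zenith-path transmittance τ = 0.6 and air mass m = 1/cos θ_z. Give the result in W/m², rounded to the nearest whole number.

With φ = -19.2°, δ = 6.1°, H = 16.30°: sin φ sin δ = -0.0349, cos φ cos δ cos H = 0.9013, so cos θ_z = 0.8664.
Air mass m = 1/cos θ_z = 1/0.8664 = 1.154; τ^m = 0.6^1.154 = 0.5546.
Surface direct beam = 1370 × 0.8664 × 0.5546 = 658.29 W/m².

658 W/m²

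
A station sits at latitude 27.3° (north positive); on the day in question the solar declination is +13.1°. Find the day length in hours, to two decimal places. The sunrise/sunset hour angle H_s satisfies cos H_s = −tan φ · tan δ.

−tan φ tan δ = −(0.5161)(0.2327) = -0.1201; H_s = arccos(-0.1201) = 96.90°.
Day length = 2 H_s / 15° h⁻¹ = 193.80° / 15 = 12.920 h.

12.92 hours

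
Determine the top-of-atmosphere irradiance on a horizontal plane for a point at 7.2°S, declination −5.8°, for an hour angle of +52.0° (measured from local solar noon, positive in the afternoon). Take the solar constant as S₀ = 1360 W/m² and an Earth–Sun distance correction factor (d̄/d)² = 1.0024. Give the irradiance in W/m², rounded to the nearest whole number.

846 W/m²

cos θ_z = sin φ sin δ + cos φ cos δ cos H = (-0.1253)(-0.1011) + (0.9921)(0.9949)(0.6157) = 0.6204.
Top-of-atmosphere irradiance = S₀ (d̄/d)² cos θ_z = 1360 × 1.0024 × 0.6204 = 845.77 W/m².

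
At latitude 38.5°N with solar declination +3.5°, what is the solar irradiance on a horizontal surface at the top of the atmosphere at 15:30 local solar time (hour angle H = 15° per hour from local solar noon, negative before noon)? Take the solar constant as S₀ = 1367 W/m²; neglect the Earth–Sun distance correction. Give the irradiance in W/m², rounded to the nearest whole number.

Hour angle H = 15° × (15.5 − 12) = 52.50°.
cos θ_z = sin φ sin δ + cos φ cos δ cos H = (0.6225)(0.0610) + (0.7826)(0.9981)(0.6088) = 0.5135.
Top-of-atmosphere irradiance = S₀ cos θ_z = 1367 × 0.5135 = 701.95 W/m².

702 W/m²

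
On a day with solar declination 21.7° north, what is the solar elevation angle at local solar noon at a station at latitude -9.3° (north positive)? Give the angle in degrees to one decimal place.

59.0°

At local solar noon the hour angle is zero, so the elevation is 90° − |φ − δ| = 90° − |-9.3° − (21.7°)| = 90° − 31.0° = 59.0°.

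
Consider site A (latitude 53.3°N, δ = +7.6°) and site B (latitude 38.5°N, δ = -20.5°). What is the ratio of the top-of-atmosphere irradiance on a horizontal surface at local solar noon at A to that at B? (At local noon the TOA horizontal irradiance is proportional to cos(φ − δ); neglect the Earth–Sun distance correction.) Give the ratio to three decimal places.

1.356

A: cos θ_z = cos(53.3° − (7.6°)) = 0.6984.
B: cos θ_z = cos(38.5° − (-20.5°)) = 0.5150.
Ratio A/B = 0.6984 / 0.5150 = 1.3561.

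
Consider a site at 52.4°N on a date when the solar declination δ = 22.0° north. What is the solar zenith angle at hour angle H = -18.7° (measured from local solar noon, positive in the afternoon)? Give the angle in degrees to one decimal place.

With φ = 52.4°, δ = 22.0°, H = -18.70°: sin φ sin δ = 0.2968, cos φ cos δ cos H = 0.5359, so cos θ_z = 0.8327.
θ_z = arccos(0.8327) = 33.62°.

33.6°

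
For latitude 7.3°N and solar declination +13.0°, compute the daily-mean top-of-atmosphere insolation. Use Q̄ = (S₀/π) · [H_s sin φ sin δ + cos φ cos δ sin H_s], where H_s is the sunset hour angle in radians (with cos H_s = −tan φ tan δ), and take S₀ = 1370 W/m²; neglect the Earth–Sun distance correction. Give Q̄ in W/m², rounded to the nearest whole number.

441 W/m²

cos H_s = −tan(7.3°) · tan(13.0°) = -0.0296, so H_s = arccos(-0.0296) = 91.70°. In radians, H_s = 1.6005.
H_s sin φ sin δ = 1.6005 × 0.1271 × 0.2250 = 0.0458.
cos φ cos δ sin H_s = 0.9919 × 0.9744 × 0.9996 = 0.9661.
Q̄ = (1370/π) × (0.0458 + 0.9661) = 436.08 × 1.0119 = 441.27 W/m².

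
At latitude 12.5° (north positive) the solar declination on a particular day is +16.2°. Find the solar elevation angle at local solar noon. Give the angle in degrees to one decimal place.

At local solar noon the hour angle is zero, so the elevation is 90° − |φ − δ| = 90° − |12.5° − (16.2°)| = 90° − 3.7° = 86.3°.

86.3°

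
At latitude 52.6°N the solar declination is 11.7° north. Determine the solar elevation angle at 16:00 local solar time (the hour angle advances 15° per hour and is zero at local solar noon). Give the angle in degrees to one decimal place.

Hour angle H = 15° × (16 − 12) = 60.00°.
cos θ_z = sin(52.6°) sin(11.7°) + cos(52.6°) cos(11.7°) cos(60.00°) = 0.1611 + 0.2974 = 0.4585.
θ_z = arccos(0.4585) = 62.71°, so the elevation is 90° − 62.71° = 27.29°.

27.3°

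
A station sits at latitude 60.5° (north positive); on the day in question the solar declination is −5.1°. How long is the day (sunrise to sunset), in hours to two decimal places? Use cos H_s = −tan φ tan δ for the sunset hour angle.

10.79 hours

−tan φ tan δ = −(1.7675)(-0.0892) = 0.1577; H_s = arccos(0.1577) = 80.93°.
Day length = 2 H_s / 15° h⁻¹ = 161.86° / 15 = 10.791 h.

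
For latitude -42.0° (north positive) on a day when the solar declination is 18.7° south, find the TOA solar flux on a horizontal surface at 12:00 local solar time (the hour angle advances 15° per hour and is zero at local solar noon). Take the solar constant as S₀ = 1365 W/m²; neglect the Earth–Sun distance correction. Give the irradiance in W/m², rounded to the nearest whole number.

1254 W/m²

Hour angle H = 15° × (12 − 12) = 0.00°.
cos θ_z = sin φ sin δ + cos φ cos δ cos H = (-0.6691)(-0.3206) + (0.7431)(0.9472)(1.0000) = 0.9184.
Top-of-atmosphere irradiance = S₀ cos θ_z = 1365 × 0.9184 = 1253.62 W/m².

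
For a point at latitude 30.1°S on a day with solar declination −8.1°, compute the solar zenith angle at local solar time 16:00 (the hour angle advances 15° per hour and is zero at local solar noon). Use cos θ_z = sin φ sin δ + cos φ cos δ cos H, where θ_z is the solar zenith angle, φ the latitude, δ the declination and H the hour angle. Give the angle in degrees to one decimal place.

Hour angle H = 15° × (16 − 12) = 60.00°.
cos θ_z = sin(-30.1°) sin(-8.1°) + cos(-30.1°) cos(-8.1°) cos(60.00°) = 0.0707 + 0.4283 = 0.4990.
θ_z = arccos(0.4990) = 60.07°.

60.1°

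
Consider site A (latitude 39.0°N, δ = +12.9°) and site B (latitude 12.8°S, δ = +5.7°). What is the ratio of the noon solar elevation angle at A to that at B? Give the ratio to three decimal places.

0.894

A: 90° − |39.0 − (12.9)| = 63.90°.
B: 90° − |-12.8 − (5.7)| = 71.50°.
Ratio A/B = 63.9000 / 71.5000 = 0.8937.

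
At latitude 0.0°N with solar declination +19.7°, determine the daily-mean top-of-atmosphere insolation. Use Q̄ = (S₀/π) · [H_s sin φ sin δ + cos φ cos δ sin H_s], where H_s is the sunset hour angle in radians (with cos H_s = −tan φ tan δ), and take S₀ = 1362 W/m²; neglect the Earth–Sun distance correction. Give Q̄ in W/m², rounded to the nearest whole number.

408 W/m²

−tan φ tan δ = −(0.0000)(0.3581) = 0.0000; H_s = arccos(0.0000) = 90.00°. In radians, H_s = 1.5708.
H_s sin φ sin δ = 1.5708 × 0.0000 × 0.3371 = 0.0000.
cos φ cos δ sin H_s = 1.0000 × 0.9415 × 1.0000 = 0.9415.
Q̄ = (1362/π) × (0.0000 + 0.9415) = 433.54 × 0.9415 = 408.18 W/m².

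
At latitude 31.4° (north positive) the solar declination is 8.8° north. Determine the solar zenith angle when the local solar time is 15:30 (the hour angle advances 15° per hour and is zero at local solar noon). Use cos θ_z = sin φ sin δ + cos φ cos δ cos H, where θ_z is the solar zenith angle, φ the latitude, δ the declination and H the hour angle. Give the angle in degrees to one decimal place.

Hour angle H = 15° × (15.5 − 12) = 52.50°.
cos θ_z = sin φ sin δ + cos φ cos δ cos H = (0.5210)(0.1530) + (0.8536)(0.9882)(0.6088) = 0.5933.
θ_z = arccos(0.5933) = 53.61°.

53.6°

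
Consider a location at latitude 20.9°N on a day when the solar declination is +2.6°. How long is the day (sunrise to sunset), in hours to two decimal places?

−tan φ tan δ = −(0.3819)(0.0454) = -0.0173; H_s = arccos(-0.0173) = 90.99°.
Day length = 2 H_s / 15° h⁻¹ = 181.98° / 15 = 12.132 h.

12.13 hours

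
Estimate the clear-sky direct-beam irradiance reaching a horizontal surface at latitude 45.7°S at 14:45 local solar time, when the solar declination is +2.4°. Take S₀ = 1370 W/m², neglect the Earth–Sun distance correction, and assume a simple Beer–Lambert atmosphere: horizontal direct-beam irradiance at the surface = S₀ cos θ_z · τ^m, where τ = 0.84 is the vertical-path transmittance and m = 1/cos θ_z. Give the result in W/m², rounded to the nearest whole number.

476 W/m²

Hour angle H = 15° × (14.75 − 12) = 41.25°.
With φ = -45.7°, δ = 2.4°, H = 41.25°: sin φ sin δ = -0.0300, cos φ cos δ cos H = 0.5246, so cos θ_z = 0.4946.
Air mass m = 1/cos θ_z = 1/0.4946 = 2.022; τ^m = 0.84^2.022 = 0.7029.
Surface direct beam = 1370 × 0.4946 × 0.7029 = 476.29 W/m².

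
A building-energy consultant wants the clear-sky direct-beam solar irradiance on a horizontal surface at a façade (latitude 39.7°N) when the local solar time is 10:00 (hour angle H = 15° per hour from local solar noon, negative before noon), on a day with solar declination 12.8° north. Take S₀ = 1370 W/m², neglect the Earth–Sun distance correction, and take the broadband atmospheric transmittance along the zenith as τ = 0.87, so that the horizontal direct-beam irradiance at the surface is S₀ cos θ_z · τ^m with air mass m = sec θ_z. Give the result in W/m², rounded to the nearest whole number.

909 W/m²

Hour angle H = 15° × (10 − 12) = -30.00°.
With φ = 39.7°, δ = 12.8°, H = -30.00°: sin φ sin δ = 0.1415, cos φ cos δ cos H = 0.6498, so cos θ_z = 0.7913.
Air mass m = 1/cos θ_z = 1/0.7913 = 1.264; τ^m = 0.87^1.264 = 0.8386.
Surface direct beam = 1370 × 0.7913 × 0.8386 = 909.11 W/m².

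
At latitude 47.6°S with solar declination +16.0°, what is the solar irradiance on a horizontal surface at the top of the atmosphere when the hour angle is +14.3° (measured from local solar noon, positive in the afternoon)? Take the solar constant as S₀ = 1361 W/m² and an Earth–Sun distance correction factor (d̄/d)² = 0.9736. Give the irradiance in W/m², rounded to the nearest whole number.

cos θ_z = sin φ sin δ + cos φ cos δ cos H = (-0.7385)(0.2756) + (0.6743)(0.9613)(0.9690) = 0.4246.
Top-of-atmosphere irradiance = S₀ (d̄/d)² cos θ_z = 1361 × 0.9736 × 0.4246 = 562.62 W/m².

563 W/m²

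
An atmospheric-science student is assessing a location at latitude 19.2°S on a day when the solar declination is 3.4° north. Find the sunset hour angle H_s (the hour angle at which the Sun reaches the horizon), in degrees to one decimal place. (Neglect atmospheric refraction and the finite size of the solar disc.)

88.8°

−tan φ tan δ = −(-0.3482)(0.0594) = 0.0207; H_s = arccos(0.0207) = 88.81°.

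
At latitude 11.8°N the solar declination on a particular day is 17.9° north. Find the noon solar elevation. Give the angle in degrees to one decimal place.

83.9°

At local solar noon the hour angle is zero, so the elevation is 90° − |φ − δ| = 90° − |11.8° − (17.9°)| = 90° − 6.1° = 83.9°.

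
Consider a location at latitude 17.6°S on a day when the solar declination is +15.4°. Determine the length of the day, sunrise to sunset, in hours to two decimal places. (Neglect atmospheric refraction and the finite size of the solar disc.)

The sunset hour angle satisfies cos H_s = −tan φ tan δ = 0.0874, giving H_s = 84.99°.
Day length = 2 H_s / 15° h⁻¹ = 169.98° / 15 = 11.332 h.

11.33 hours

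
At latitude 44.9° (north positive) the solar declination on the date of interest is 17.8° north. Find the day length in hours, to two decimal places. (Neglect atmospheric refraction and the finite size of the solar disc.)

14.49 hours

The sunset hour angle satisfies cos H_s = −tan φ tan δ = -0.3199, giving H_s = 108.66°.
Day length = 2 H_s / 15° h⁻¹ = 217.32° / 15 = 14.488 h.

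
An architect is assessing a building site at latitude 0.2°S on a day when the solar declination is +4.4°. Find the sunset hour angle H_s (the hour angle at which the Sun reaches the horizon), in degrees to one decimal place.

cos H_s = −tan(-0.2°) · tan(4.4°) = 0.0003, so H_s = arccos(0.0003) = 89.98°.

90.0°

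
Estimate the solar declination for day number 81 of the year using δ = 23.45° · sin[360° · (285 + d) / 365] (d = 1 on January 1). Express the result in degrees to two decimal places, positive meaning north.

360 × (285 + 81) / 365 = 360.986°; sin(360.986°) = 0.0172.
δ = 23.45 × 0.0172 = 0.403° ≈ +0.40°.

+0.40°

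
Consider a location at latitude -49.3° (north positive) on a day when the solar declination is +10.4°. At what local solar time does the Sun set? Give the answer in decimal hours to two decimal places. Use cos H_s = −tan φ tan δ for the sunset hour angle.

17.18 h

The sunset hour angle satisfies cos H_s = −tan φ tan δ = 0.2134, giving H_s = 77.68°.
Sunset is at 12 + H_s/15 = 12 + 5.179 = 17.179 h local solar time.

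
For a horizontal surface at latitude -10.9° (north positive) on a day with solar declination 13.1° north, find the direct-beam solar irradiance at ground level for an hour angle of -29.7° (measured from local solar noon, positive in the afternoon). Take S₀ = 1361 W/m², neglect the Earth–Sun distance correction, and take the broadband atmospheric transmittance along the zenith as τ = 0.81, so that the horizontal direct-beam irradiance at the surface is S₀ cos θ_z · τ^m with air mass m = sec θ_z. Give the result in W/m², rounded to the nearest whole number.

cos θ_z = sin(-10.9°) sin(13.1°) + cos(-10.9°) cos(13.1°) cos(-29.70°) = -0.0429 + 0.8308 = 0.7879.
Air mass m = 1/cos θ_z = 1/0.7879 = 1.269; τ^m = 0.81^1.269 = 0.7654.
Surface direct beam = 1361 × 0.7879 × 0.7654 = 820.76 W/m².

821 W/m²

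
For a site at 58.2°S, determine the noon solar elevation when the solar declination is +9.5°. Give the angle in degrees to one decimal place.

At local solar noon the hour angle is zero, so the elevation is 90° − |φ − δ| = 90° − |-58.2° − (9.5°)| = 90° − 67.7° = 22.3°.

22.3°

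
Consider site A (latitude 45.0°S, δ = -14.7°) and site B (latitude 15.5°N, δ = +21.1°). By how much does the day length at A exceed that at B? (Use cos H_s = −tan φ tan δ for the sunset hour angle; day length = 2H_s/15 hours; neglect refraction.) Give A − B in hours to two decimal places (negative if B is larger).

A: H_s = arccos(−tan -45.0° · tan -14.7°) = 105.21°, so 2H_s/15 = 14.0280 h.
B: H_s = arccos(−tan 15.5° · tan 21.1°) = 96.14°, so 2H_s/15 = 12.8187 h.
A − B = 14.0280 − 12.8187 = 1.2093 h.

+1.21 h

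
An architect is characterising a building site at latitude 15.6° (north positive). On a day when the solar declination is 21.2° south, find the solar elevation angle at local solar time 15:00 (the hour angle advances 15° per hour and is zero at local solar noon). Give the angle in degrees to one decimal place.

32.5°

Hour angle H = 15° × (15 − 12) = 45.00°.
cos θ_z = sin(15.6°) sin(-21.2°) + cos(15.6°) cos(-21.2°) cos(45.00°) = -0.0972 + 0.6350 = 0.5378.
θ_z = arccos(0.5378) = 57.47°, so the elevation is 90° − 57.47° = 32.53°.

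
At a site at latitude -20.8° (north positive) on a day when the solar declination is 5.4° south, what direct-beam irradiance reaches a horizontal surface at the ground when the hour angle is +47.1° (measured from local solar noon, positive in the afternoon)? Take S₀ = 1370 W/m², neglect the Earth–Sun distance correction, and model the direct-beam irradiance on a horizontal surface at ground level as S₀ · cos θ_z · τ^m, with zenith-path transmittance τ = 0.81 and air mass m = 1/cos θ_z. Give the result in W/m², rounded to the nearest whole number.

cos θ_z = sin φ sin δ + cos φ cos δ cos H = (-0.3551)(-0.0941) + (0.9348)(0.9956)(0.6807) = 0.6669.
Air mass m = 1/cos θ_z = 1/0.6669 = 1.499; τ^m = 0.81^1.499 = 0.7292.
Surface direct beam = 1370 × 0.6669 × 0.7292 = 666.24 W/m².

666 W/m²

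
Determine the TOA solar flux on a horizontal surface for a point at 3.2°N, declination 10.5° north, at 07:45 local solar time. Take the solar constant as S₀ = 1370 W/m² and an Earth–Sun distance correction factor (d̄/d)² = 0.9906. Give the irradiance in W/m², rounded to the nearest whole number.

Hour angle H = 15° × (7.75 − 12) = -63.75°.
cos θ_z = sin(3.2°) sin(10.5°) + cos(3.2°) cos(10.5°) cos(-63.75°) = 0.0102 + 0.4342 = 0.4444.
Top-of-atmosphere irradiance = S₀ (d̄/d)² cos θ_z = 1370 × 0.9906 × 0.4444 = 603.11 W/m².

603 W/m²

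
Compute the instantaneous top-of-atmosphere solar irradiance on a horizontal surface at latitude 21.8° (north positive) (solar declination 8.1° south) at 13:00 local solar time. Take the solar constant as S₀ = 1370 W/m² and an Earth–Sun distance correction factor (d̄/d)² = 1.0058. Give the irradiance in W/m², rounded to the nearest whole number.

1151 W/m²

Hour angle H = 15° × (13 − 12) = 15.00°.
cos θ_z = sin(21.8°) sin(-8.1°) + cos(21.8°) cos(-8.1°) cos(15.00°) = -0.0523 + 0.8879 = 0.8356.
Top-of-atmosphere irradiance = S₀ (d̄/d)² cos θ_z = 1370 × 1.0058 × 0.8356 = 1151.41 W/m².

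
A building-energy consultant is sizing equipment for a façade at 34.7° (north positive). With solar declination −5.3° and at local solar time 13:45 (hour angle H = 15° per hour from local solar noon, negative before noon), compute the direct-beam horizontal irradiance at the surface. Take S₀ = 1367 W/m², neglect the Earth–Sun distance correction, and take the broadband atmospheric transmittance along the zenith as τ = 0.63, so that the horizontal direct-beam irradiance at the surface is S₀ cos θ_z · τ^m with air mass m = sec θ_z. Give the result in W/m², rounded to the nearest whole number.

473 W/m²

Hour angle H = 15° × (13.75 − 12) = 26.25°.
cos θ_z = sin φ sin δ + cos φ cos δ cos H = (0.5693)(-0.0924) + (0.8221)(0.9957)(0.8969) = 0.6816.
Air mass m = 1/cos θ_z = 1/0.6816 = 1.467; τ^m = 0.63^1.467 = 0.5077.
Surface direct beam = 1367 × 0.6816 × 0.5077 = 473.05 W/m².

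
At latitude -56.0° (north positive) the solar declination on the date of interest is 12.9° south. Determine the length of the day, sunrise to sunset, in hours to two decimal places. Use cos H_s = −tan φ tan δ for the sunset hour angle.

14.65 hours

cos H_s = −tan(-56.0°) · tan(-12.9°) = -0.3396, so H_s = arccos(-0.3396) = 109.85°.
Day length = 2 H_s / 15° h⁻¹ = 219.70° / 15 = 14.647 h.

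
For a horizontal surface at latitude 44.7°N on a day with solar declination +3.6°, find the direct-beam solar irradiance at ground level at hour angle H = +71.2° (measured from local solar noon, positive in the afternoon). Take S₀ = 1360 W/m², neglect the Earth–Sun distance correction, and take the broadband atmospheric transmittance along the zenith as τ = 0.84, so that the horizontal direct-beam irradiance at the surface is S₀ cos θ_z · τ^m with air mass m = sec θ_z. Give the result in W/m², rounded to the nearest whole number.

cos θ_z = sin(44.7°) sin(3.6°) + cos(44.7°) cos(3.6°) cos(71.20°) = 0.0442 + 0.2286 = 0.2728.
Air mass m = 1/cos θ_z = 1/0.2728 = 3.666; τ^m = 0.84^3.666 = 0.5277.
Surface direct beam = 1360 × 0.2728 × 0.5277 = 195.78 W/m².

196 W/m²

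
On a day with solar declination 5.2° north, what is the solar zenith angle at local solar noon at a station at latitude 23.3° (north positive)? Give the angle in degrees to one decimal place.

18.1°

At local solar noon the hour angle is zero, so the zenith angle is |φ − δ| = |23.3° − (5.2°)| = 18.1°.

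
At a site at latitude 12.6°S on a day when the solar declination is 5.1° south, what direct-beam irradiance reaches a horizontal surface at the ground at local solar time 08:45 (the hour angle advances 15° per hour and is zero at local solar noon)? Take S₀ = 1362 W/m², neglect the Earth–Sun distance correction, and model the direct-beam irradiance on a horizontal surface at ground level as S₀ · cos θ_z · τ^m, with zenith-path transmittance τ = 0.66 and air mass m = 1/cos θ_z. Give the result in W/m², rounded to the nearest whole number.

Hour angle H = 15° × (8.75 − 12) = -48.75°.
cos θ_z = sin φ sin δ + cos φ cos δ cos H = (-0.2181)(-0.0889) + (0.9759)(0.9960)(0.6593) = 0.6602.
Air mass m = 1/cos θ_z = 1/0.6602 = 1.515; τ^m = 0.66^1.515 = 0.5329.
Surface direct beam = 1362 × 0.6602 × 0.5329 = 479.18 W/m².

479 W/m²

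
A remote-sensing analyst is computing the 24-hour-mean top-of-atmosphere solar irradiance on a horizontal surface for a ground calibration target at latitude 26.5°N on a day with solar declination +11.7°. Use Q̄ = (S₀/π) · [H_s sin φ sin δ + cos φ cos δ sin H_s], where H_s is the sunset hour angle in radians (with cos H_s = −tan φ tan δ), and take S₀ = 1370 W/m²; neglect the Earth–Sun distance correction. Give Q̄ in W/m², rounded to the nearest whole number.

The sunset hour angle satisfies cos H_s = −tan φ tan δ = -0.1033, giving H_s = 95.93°. In radians, H_s = 1.6743.
H_s sin φ sin δ = 1.6743 × 0.4462 × 0.2028 = 0.1515.
cos φ cos δ sin H_s = 0.8949 × 0.9792 × 0.9946 = 0.8716.
Q̄ = (1370/π) × (0.1515 + 0.8716) = 436.08 × 1.0231 = 446.15 W/m².

446 W/m²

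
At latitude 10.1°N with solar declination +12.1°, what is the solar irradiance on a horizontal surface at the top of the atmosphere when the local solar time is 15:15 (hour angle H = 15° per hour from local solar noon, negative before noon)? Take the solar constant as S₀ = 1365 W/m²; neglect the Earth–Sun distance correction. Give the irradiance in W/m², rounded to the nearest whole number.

Hour angle H = 15° × (15.25 − 12) = 48.75°.
cos θ_z = sin(10.1°) sin(12.1°) + cos(10.1°) cos(12.1°) cos(48.75°) = 0.0368 + 0.6347 = 0.6715.
Top-of-atmosphere irradiance = S₀ cos θ_z = 1365 × 0.6715 = 916.60 W/m².

917 W/m²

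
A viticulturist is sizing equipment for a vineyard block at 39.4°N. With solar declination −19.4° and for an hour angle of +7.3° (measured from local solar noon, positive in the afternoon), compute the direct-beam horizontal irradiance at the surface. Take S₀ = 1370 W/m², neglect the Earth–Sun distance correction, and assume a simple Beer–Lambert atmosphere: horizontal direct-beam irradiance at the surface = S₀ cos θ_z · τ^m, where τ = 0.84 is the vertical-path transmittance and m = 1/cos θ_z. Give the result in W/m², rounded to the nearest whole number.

499 W/m²

With φ = 39.4°, δ = -19.4°, H = 7.30°: sin φ sin δ = -0.2108, cos φ cos δ cos H = 0.7230, so cos θ_z = 0.5122.
Air mass m = 1/cos θ_z = 1/0.5122 = 1.952; τ^m = 0.84^1.952 = 0.7115.
Surface direct beam = 1370 × 0.5122 × 0.7115 = 499.27 W/m².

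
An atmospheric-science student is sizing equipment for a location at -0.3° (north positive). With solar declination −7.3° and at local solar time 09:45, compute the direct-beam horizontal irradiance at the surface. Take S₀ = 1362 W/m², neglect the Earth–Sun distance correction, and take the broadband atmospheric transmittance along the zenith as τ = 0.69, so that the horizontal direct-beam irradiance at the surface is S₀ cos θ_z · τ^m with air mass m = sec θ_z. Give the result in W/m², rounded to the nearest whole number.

Hour angle H = 15° × (9.75 − 12) = -33.75°.
cos θ_z = sin(-0.3°) sin(-7.3°) + cos(-0.3°) cos(-7.3°) cos(-33.75°) = 0.0007 + 0.8247 = 0.8254.
Air mass m = 1/cos θ_z = 1/0.8254 = 1.212; τ^m = 0.69^1.212 = 0.6378.
Surface direct beam = 1362 × 0.8254 × 0.6378 = 717.01 W/m².

717 W/m²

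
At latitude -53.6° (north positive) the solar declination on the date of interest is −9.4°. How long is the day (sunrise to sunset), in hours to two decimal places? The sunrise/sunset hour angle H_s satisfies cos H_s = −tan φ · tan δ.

13.73 hours

cos H_s = −tan(-53.6°) · tan(-9.4°) = -0.2245, so H_s = arccos(-0.2245) = 102.97°.
Day length = 2 H_s / 15° h⁻¹ = 205.94° / 15 = 13.729 h.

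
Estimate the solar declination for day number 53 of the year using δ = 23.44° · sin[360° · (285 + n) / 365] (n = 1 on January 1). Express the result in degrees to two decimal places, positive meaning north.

-10.51°

360 × (285 + 53) / 365 = 333.370°; sin(333.370°) = -0.4482.
δ = 23.44 × -0.4482 = -10.506° ≈ -10.51°.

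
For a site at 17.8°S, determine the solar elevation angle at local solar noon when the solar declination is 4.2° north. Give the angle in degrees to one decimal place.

68.0°

At local solar noon the hour angle is zero, so the elevation is 90° − |φ − δ| = 90° − |-17.8° − (4.2°)| = 90° − 22.0° = 68.0°.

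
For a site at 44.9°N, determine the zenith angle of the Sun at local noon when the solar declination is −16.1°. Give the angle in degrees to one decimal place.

61.0°

At local solar noon the hour angle is zero, so the zenith angle is |φ − δ| = |44.9° − (-16.1°)| = 61.0°.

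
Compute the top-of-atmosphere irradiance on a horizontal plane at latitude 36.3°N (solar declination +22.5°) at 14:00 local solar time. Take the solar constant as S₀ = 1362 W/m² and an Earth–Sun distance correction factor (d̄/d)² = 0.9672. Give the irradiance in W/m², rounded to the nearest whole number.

1148 W/m²

Hour angle H = 15° × (14 − 12) = 30.00°.
cos θ_z = sin(36.3°) sin(22.5°) + cos(36.3°) cos(22.5°) cos(30.00°) = 0.2266 + 0.6448 = 0.8714.
Top-of-atmosphere irradiance = S₀ (d̄/d)² cos θ_z = 1362 × 0.9672 × 0.8714 = 1147.92 W/m².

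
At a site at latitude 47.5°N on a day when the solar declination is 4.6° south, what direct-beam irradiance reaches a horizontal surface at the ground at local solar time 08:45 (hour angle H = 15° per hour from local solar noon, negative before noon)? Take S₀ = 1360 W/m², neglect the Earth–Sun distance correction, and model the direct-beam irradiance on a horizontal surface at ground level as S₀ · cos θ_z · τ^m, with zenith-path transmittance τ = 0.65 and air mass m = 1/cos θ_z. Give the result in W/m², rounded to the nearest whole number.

171 W/m²

Hour angle H = 15° × (8.75 − 12) = -48.75°.
With φ = 47.5°, δ = -4.6°, H = -48.75°: sin φ sin δ = -0.0591, cos φ cos δ cos H = 0.4440, so cos θ_z = 0.3849.
Air mass m = 1/cos θ_z = 1/0.3849 = 2.598; τ^m = 0.65^2.598 = 0.3265.
Surface direct beam = 1360 × 0.3849 × 0.3265 = 170.91 W/m².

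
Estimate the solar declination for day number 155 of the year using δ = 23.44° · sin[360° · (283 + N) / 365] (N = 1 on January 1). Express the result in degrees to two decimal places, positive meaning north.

360 × (283 + 155) / 365 = 432.000°; sin(432.000°) = 0.9511.
δ = 23.44 × 0.9511 = 22.294° ≈ +22.29°.

+22.29°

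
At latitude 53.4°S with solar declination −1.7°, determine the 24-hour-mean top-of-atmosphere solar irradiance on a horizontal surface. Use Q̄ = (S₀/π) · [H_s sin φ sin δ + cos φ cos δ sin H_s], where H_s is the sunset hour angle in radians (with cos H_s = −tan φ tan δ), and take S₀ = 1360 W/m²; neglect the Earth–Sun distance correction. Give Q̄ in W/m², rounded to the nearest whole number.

274 W/m²

cos H_s = −tan(-53.4°) · tan(-1.7°) = -0.0400, so H_s = arccos(-0.0400) = 92.29°. In radians, H_s = 1.6108.
H_s sin φ sin δ = 1.6108 × -0.8028 × -0.0297 = 0.0384.
cos φ cos δ sin H_s = 0.5962 × 0.9996 × 0.9992 = 0.5955.
Q̄ = (1360/π) × (0.0384 + 0.5955) = 432.90 × 0.6339 = 274.42 W/m².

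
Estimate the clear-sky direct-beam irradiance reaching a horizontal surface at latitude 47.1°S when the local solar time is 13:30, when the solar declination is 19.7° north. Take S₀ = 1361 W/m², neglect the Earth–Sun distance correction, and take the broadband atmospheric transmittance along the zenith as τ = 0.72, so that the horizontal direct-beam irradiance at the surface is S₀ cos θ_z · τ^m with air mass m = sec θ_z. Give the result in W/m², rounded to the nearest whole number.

181 W/m²

Hour angle H = 15° × (13.5 − 12) = 22.50°.
With φ = -47.1°, δ = 19.7°, H = 22.50°: sin φ sin δ = -0.2469, cos φ cos δ cos H = 0.5921, so cos θ_z = 0.3452.
Air mass m = 1/cos θ_z = 1/0.3452 = 2.897; τ^m = 0.72^2.897 = 0.3861.
Surface direct beam = 1361 × 0.3452 × 0.3861 = 181.40 W/m².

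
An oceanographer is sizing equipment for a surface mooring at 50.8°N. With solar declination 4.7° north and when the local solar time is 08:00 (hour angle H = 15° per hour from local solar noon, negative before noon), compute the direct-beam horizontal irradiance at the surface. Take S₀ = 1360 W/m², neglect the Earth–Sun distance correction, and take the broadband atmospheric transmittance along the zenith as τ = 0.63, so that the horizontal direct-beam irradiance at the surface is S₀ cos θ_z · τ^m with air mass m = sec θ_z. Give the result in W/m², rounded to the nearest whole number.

Hour angle H = 15° × (8 − 12) = -60.00°.
cos θ_z = sin(50.8°) sin(4.7°) + cos(50.8°) cos(4.7°) cos(-60.00°) = 0.0635 + 0.3150 = 0.3785.
Air mass m = 1/cos θ_z = 1/0.3785 = 2.642; τ^m = 0.63^2.642 = 0.2950.
Surface direct beam = 1360 × 0.3785 × 0.2950 = 151.85 W/m².

152 W/m²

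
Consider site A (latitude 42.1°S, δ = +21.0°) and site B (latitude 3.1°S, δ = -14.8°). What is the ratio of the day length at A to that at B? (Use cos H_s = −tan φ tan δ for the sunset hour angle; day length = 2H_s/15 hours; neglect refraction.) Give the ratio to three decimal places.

A: H_s = arccos(−tan -42.1° · tan 21.0°) = 69.71°, so 2H_s/15 = 9.2947 h.
B: H_s = arccos(−tan -3.1° · tan -14.8°) = 90.82°, so 2H_s/15 = 12.1093 h.
Ratio A/B = 9.2947 / 12.1093 = 0.7676.

0.768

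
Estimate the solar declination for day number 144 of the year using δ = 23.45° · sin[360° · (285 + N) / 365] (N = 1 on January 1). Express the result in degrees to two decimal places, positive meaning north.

+20.92°

360 × (285 + 144) / 365 = 423.123°; sin(423.123°) = 0.8920.
δ = 23.45 × 0.8920 = 20.917° ≈ +20.92°.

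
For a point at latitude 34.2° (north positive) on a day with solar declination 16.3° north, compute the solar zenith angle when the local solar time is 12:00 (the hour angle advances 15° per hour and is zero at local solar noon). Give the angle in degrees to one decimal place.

Hour angle H = 15° × (12 − 12) = 0.00°.
cos θ_z = sin φ sin δ + cos φ cos δ cos H = (0.5621)(0.2807) + (0.8271)(0.9598)(1.0000) = 0.9516.
θ_z = arccos(0.9516) = 17.90°.

17.9°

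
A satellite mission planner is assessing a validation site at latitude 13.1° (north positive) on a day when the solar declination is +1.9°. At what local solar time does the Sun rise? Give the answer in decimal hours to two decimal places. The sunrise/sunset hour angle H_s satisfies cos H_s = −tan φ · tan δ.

The sunset hour angle satisfies cos H_s = −tan φ tan δ = -0.0077, giving H_s = 90.44°.
Sunrise is at 12 − H_s/15 = 12 − 6.029 = 5.971 h local solar time.

5.97 h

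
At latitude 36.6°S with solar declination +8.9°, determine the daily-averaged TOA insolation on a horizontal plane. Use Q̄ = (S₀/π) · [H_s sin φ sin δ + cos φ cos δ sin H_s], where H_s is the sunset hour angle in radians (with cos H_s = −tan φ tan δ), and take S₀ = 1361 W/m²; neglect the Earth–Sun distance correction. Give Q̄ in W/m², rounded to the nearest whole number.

283 W/m²

The sunset hour angle satisfies cos H_s = −tan φ tan δ = 0.1163, giving H_s = 83.32°. In radians, H_s = 1.4542.
H_s sin φ sin δ = 1.4542 × -0.5962 × 0.1547 = -0.1341.
cos φ cos δ sin H_s = 0.8028 × 0.9880 × 0.9932 = 0.7878.
Q̄ = (1361/π) × (-0.1341 + 0.7878) = 433.22 × 0.6537 = 283.20 W/m².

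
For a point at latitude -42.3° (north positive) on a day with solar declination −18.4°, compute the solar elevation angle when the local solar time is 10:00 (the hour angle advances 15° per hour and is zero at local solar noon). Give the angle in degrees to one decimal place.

Hour angle H = 15° × (10 − 12) = -30.00°.
cos θ_z = sin(-42.3°) sin(-18.4°) + cos(-42.3°) cos(-18.4°) cos(-30.00°) = 0.2124 + 0.6078 = 0.8202.
θ_z = arccos(0.8202) = 34.90°, so the elevation is 90° − 34.90° = 55.10°.

55.1°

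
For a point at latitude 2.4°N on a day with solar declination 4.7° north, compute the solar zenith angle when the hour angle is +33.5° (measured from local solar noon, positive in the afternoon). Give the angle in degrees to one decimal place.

33.5°

With φ = 2.4°, δ = 4.7°, H = 33.50°: sin φ sin δ = 0.0034, cos φ cos δ cos H = 0.8304, so cos θ_z = 0.8338.
θ_z = arccos(0.8338) = 33.51°.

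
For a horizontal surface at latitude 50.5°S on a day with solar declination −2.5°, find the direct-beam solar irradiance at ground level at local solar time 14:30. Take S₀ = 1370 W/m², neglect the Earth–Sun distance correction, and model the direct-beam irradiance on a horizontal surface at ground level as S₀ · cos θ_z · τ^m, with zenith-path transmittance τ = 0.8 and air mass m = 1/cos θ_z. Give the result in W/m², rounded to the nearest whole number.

Hour angle H = 15° × (14.5 − 12) = 37.50°.
cos θ_z = sin(-50.5°) sin(-2.5°) + cos(-50.5°) cos(-2.5°) cos(37.50°) = 0.0337 + 0.5042 = 0.5379.
Air mass m = 1/cos θ_z = 1/0.5379 = 1.859; τ^m = 0.8^1.859 = 0.6605.
Surface direct beam = 1370 × 0.5379 × 0.6605 = 486.74 W/m².

487 W/m²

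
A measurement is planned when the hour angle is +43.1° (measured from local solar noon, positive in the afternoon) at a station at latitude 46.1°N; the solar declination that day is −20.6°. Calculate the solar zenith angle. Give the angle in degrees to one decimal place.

77.3°

cos θ_z = sin φ sin δ + cos φ cos δ cos H = (0.7206)(-0.3518) + (0.6934)(0.9361)(0.7302) = 0.2205.
θ_z = arccos(0.2205) = 77.26°.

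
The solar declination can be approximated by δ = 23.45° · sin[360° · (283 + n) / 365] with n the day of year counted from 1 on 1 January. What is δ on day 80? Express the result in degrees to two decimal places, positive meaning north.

360 × (283 + 80) / 365 = 358.027°; sin(358.027°) = -0.0344.
δ = 23.45 × -0.0344 = -0.807° ≈ -0.81°.

-0.81°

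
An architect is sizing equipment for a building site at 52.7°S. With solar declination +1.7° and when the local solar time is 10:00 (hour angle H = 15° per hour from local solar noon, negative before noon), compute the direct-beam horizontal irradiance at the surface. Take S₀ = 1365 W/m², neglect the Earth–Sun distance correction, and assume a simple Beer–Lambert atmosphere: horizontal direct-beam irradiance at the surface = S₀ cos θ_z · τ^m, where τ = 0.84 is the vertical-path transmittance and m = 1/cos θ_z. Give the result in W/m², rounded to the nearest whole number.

483 W/m²

Hour angle H = 15° × (10 − 12) = -30.00°.
cos θ_z = sin(-52.7°) sin(1.7°) + cos(-52.7°) cos(1.7°) cos(-30.00°) = -0.0236 + 0.5246 = 0.5010.
Air mass m = 1/cos θ_z = 1/0.5010 = 1.996; τ^m = 0.84^1.996 = 0.7061.
Surface direct beam = 1365 × 0.5010 × 0.7061 = 482.88 W/m².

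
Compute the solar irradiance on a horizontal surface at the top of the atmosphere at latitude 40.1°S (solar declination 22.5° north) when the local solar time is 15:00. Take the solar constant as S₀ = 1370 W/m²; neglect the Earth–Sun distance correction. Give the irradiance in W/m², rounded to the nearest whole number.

Hour angle H = 15° × (15 − 12) = 45.00°.
With φ = -40.1°, δ = 22.5°, H = 45.00°: sin φ sin δ = -0.2465, cos φ cos δ cos H = 0.4997, so cos θ_z = 0.2532.
Top-of-atmosphere irradiance = S₀ cos θ_z = 1370 × 0.2532 = 346.88 W/m².

347 W/m²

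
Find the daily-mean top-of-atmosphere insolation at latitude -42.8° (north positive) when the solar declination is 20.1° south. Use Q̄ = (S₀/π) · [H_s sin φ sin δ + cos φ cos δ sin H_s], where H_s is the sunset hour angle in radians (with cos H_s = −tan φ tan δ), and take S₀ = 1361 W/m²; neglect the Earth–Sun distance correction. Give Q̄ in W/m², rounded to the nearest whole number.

475 W/m²

cos H_s = −tan(-42.8°) · tan(-20.1°) = -0.3389, so H_s = arccos(-0.3389) = 109.81°. In radians, H_s = 1.9165.
H_s sin φ sin δ = 1.9165 × -0.6794 × -0.3437 = 0.4475.
cos φ cos δ sin H_s = 0.7337 × 0.9391 × 0.9408 = 0.6482.
Q̄ = (1361/π) × (0.4475 + 0.6482) = 433.22 × 1.0957 = 474.68 W/m².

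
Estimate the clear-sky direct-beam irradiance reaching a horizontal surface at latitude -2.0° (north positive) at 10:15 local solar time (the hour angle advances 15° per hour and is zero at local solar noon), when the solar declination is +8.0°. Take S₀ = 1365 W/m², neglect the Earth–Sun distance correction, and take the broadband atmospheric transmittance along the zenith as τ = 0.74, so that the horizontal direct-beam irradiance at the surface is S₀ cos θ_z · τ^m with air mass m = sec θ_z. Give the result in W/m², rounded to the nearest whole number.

Hour angle H = 15° × (10.25 − 12) = -26.25°.
cos θ_z = sin φ sin δ + cos φ cos δ cos H = (-0.0349)(0.1392) + (0.9994)(0.9903)(0.8969) = 0.8828.
Air mass m = 1/cos θ_z = 1/0.8828 = 1.133; τ^m = 0.74^1.133 = 0.7110.
Surface direct beam = 1365 × 0.8828 × 0.7110 = 856.77 W/m².

857 W/m²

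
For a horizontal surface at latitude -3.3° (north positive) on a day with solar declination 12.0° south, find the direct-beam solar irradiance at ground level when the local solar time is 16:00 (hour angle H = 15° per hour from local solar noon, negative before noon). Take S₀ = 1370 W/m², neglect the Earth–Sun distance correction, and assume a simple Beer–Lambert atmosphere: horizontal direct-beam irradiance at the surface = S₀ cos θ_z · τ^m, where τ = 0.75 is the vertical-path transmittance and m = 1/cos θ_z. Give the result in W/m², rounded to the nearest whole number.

386 W/m²

Hour angle H = 15° × (16 − 12) = 60.00°.
cos θ_z = sin φ sin δ + cos φ cos δ cos H = (-0.0576)(-0.2079) + (0.9983)(0.9781)(0.5000) = 0.5002.
Air mass m = 1/cos θ_z = 1/0.5002 = 1.999; τ^m = 0.75^1.999 = 0.5627.
Surface direct beam = 1370 × 0.5002 × 0.5627 = 385.60 W/m².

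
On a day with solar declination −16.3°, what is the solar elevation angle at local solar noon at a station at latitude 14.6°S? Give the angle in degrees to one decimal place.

88.3°

At local solar noon the hour angle is zero, so the elevation is 90° − |φ − δ| = 90° − |-14.6° − (-16.3°)| = 90° − 1.7° = 88.3°.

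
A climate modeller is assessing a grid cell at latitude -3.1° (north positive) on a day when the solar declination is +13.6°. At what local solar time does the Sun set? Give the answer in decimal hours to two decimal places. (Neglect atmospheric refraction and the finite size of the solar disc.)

17.95 h

cos H_s = −tan(-3.1°) · tan(13.6°) = 0.0131, so H_s = arccos(0.0131) = 89.25°.
Sunset is at 12 + H_s/15 = 12 + 5.950 = 17.950 h local solar time.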